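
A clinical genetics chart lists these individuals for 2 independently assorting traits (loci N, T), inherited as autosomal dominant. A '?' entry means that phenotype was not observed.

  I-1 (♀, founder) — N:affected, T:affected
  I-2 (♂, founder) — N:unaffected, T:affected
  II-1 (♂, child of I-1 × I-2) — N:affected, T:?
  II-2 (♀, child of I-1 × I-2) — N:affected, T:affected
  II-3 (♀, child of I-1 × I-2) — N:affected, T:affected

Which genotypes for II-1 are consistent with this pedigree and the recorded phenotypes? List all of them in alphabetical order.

II-1 ∈ {Nn TT, Nn Tt, Nn tt}

N/I-1 aff ·: Nn|NN
N/I-2 un ·: nn
N/II-1 aff I-1×I-2: Nn
N/II-2 aff I-1×I-2: Nn
N/II-3 aff I-1×I-2: Nn
⇒ N over [I-1,I-2,II-1,II-2,II-3]: 2 consistent
T/I-1 aff ·: Tt|TT
T/I-2 aff ·: Tt|TT
T/II-1 ? I-1×I-2: tt|Tt|TT
T/II-2 aff I-1×I-2: Tt|TT
T/II-3 aff I-1×I-2: Tt|TT
⇒ T over [I-1,I-2,II-1,II-2,II-3]: 29 consistent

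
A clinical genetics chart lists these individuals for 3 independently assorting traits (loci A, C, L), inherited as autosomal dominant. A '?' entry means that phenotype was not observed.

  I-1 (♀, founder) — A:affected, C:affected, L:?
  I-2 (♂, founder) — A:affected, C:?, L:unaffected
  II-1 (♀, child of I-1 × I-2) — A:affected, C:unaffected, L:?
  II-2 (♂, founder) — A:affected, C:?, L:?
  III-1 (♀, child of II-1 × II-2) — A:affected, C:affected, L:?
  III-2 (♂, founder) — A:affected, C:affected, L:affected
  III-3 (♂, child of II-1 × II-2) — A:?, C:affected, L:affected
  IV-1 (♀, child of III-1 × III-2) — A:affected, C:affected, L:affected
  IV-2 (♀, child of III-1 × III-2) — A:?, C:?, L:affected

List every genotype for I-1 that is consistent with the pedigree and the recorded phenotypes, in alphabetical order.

I-1 ∈ {AA Cc LL, AA Cc Ll, AA Cc ll, Aa Cc LL, Aa Cc Ll, Aa Cc ll}

A/I-1 aff ·: Aa|AA
A/I-2 aff ·: Aa|AA
A/II-1 aff I-1×I-2: Aa|AA
A/II-2 aff ·: Aa|AA
A/III-1 aff II-1×II-2: Aa|AA
A/III-2 aff ·: Aa|AA
A/III-3 ? II-1×II-2: aa|Aa|AA
A/IV-1 aff III-1×III-2: Aa|AA
A/IV-2 ? III-1×III-2: aa|Aa|AA
⇒ A over [I-1,I-2,II-1,II-2,III-1,III-2,III-3,IV-1,IV-2]: 365 consistent
C/I-1 aff ·: Cc
C/I-2 ? ·: cc|Cc
C/II-1 un I-1×I-2: cc
C/II-2 ? ·: Cc|CC
C/III-1 aff II-1×II-2: Cc
C/III-2 aff ·: Cc|CC
C/III-3 aff II-1×II-2: Cc
C/IV-1 aff III-1×III-2: Cc|CC
C/IV-2 ? III-1×III-2: cc|Cc|CC
⇒ C over [I-1,I-2,II-1,II-2,III-1,III-2,III-3,IV-1,IV-2]: 40 consistent
L/I-1 ? ·: ll|Ll|LL
L/I-2 un ·: ll
L/II-1 ? I-1×I-2: ll|Ll
L/II-2 ? ·: ll|Ll|LL
L/III-1 ? II-1×II-2: ll|Ll|LL
L/III-2 aff ·: Ll|LL
L/III-3 aff II-1×II-2: Ll|LL
L/IV-1 aff III-1×III-2: Ll|LL
L/IV-2 aff III-1×III-2: Ll|LL
⇒ L over [I-1,I-2,II-1,II-2,III-1,III-2,III-3,IV-1,IV-2]: 168 consistent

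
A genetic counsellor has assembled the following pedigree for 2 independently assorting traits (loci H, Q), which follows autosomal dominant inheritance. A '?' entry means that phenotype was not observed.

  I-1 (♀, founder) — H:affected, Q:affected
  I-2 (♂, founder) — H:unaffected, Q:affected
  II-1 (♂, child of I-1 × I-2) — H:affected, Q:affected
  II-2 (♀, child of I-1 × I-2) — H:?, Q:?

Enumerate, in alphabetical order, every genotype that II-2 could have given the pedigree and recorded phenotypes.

II-2 ∈ {Hh QQ, Hh Qq, Hh qq, hh QQ, hh Qq, hh qq}

H/I-1 aff ·: Hh|HH
H/I-2 un ·: hh
H/II-1 aff I-1×I-2: Hh
H/II-2 ? I-1×I-2: hh|Hh
⇒ H over [I-1,I-2,II-1,II-2]: 3 consistent
Q/I-1 aff ·: Qq|QQ
Q/I-2 aff ·: Qq|QQ
Q/II-1 aff I-1×I-2: Qq|QQ
Q/II-2 ? I-1×I-2: qq|Qq|QQ
⇒ Q over [I-1,I-2,II-1,II-2]: 15 consistent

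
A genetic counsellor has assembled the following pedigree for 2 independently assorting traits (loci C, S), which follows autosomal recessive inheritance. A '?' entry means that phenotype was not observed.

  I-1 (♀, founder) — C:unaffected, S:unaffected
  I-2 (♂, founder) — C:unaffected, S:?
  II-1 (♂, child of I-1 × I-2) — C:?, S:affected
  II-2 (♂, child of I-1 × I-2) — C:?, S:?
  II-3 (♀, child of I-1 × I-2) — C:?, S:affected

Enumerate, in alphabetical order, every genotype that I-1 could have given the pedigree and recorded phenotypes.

C/I-1 un ·: CC|Cc
C/I-2 un ·: CC|Cc
C/II-1 ? I-1×I-2: CC|Cc|cc
C/II-2 ? I-1×I-2: CC|Cc|cc
C/II-3 ? I-1×I-2: CC|Cc|cc
⇒ C over [I-1,I-2,II-1,II-2,II-3]: 44 consistent
S/I-1 un ·: Ss
S/I-2 ? ·: Ss|ss
S/II-1 aff I-1×I-2: ss
S/II-2 ? I-1×I-2: SS|Ss|ss
S/II-3 aff I-1×I-2: ss
⇒ S over [I-1,I-2,II-1,II-2,II-3]: 5 consistent

I-1 ∈ {CC Ss, Cc Ss}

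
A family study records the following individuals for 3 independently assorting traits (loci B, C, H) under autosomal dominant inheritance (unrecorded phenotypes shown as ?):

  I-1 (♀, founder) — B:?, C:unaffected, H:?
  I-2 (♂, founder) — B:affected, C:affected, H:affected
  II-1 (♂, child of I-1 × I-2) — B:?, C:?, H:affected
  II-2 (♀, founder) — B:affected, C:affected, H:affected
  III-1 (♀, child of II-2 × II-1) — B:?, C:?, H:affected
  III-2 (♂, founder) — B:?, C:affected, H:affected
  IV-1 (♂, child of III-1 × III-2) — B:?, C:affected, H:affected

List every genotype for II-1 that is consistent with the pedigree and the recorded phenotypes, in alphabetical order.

II-1 ∈ {BB Cc HH, BB Cc Hh, BB cc HH, BB cc Hh, Bb Cc HH, Bb Cc Hh, Bb cc HH, Bb cc Hh, bb Cc HH, bb Cc Hh, bb cc HH, bb cc Hh}

B/I-1 ? ·: bb|Bb|BB
B/I-2 aff ·: Bb|BB
B/II-1 ? I-1×I-2: bb|Bb|BB
B/II-2 aff ·: Bb|BB
B/III-1 ? II-2×II-1: bb|Bb|BB
B/III-2 ? ·: bb|Bb|BB
B/IV-1 ? III-1×III-2: bb|Bb|BB
⇒ B over [I-1,I-2,II-1,II-2,III-1,III-2,IV-1]: 226 consistent
C/I-1 un ·: cc
C/I-2 aff ·: Cc|CC
C/II-1 ? I-1×I-2: cc|Cc
C/II-2 aff ·: Cc|CC
C/III-1 ? II-2×II-1: cc|Cc|CC
C/III-2 aff ·: Cc|CC
C/IV-1 aff III-1×III-2: Cc|CC
⇒ C over [I-1,I-2,II-1,II-2,III-1,III-2,IV-1]: 42 consistent
H/I-1 ? ·: hh|Hh|HH
H/I-2 aff ·: Hh|HH
H/II-1 aff I-1×I-2: Hh|HH
H/II-2 aff ·: Hh|HH
H/III-1 aff II-2×II-1: Hh|HH
H/III-2 aff ·: Hh|HH
H/IV-1 aff III-1×III-2: Hh|HH
⇒ H over [I-1,I-2,II-1,II-2,III-1,III-2,IV-1]: 110 consistent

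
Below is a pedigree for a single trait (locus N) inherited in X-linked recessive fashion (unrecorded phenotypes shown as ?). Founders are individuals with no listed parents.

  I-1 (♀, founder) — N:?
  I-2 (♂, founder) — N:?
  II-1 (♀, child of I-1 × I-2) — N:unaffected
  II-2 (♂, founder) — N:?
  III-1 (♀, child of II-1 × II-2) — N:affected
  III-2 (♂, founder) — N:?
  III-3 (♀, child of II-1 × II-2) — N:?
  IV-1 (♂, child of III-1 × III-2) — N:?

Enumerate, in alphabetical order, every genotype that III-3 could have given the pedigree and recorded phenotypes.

N/I-1 ? ·: X^NX^N|X^NX^n|X^nX^n
N/I-2 ? ·: X^NY|X^nY
N/II-1 un I-1×I-2: X^NX^n
N/II-2 ? ·: X^nY
N/III-1 aff II-1×II-2: X^nX^n
N/III-2 ? ·: X^NY|X^nY
N/III-3 ? II-1×II-2: X^NX^n|X^nX^n
N/IV-1 ? III-1×III-2: X^nY
⇒ N over [I-1,I-2,II-1,II-2,III-1,III-2,III-3,IV-1]: 16 consistent

III-3 ∈ {X^NX^n, X^nX^n}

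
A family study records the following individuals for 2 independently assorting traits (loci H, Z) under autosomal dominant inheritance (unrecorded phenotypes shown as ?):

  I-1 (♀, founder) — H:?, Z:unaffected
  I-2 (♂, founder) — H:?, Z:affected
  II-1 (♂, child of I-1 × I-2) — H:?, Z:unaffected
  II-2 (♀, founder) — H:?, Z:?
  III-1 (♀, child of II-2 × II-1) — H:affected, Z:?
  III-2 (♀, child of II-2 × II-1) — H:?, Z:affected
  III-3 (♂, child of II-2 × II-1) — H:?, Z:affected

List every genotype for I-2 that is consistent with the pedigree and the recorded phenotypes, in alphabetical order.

H/I-1 ? ·: hh|Hh|HH
H/I-2 ? ·: hh|Hh|HH
H/II-1 ? I-1×I-2: hh|Hh|HH
H/II-2 ? ·: hh|Hh|HH
H/III-1 aff II-2×II-1: Hh|HH
H/III-2 ? II-2×II-1: hh|Hh|HH
H/III-3 ? II-2×II-1: hh|Hh|HH
⇒ H over [I-1,I-2,II-1,II-2,III-1,III-2,III-3]: 270 consistent
Z/I-1 un ·: zz
Z/I-2 aff ·: Zz
Z/II-1 un I-1×I-2: zz
Z/II-2 ? ·: Zz|ZZ
Z/III-1 ? II-2×II-1: zz|Zz
Z/III-2 aff II-2×II-1: Zz
Z/III-3 aff II-2×II-1: Zz
⇒ Z over [I-1,I-2,II-1,II-2,III-1,III-2,III-3]: 3 consistent

I-2 ∈ {HH Zz, Hh Zz, hh Zz}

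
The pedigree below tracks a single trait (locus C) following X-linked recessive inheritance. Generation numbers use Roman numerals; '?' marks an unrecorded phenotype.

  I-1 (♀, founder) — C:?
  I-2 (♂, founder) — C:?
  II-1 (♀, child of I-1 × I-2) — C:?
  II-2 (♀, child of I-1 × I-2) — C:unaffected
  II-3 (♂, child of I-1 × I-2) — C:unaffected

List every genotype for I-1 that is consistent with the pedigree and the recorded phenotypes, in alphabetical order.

C/I-1 ? ·: X^CX^C|X^CX^c
C/I-2 ? ·: X^CY|X^cY
C/II-1 ? I-1×I-2: X^CX^C|X^CX^c|X^cX^c
C/II-2 un I-1×I-2: X^CX^C|X^CX^c
C/II-3 un I-1×I-2: X^CY
⇒ C over [I-1,I-2,II-1,II-2,II-3]: 8 consistent

I-1 ∈ {X^CX^C, X^CX^c}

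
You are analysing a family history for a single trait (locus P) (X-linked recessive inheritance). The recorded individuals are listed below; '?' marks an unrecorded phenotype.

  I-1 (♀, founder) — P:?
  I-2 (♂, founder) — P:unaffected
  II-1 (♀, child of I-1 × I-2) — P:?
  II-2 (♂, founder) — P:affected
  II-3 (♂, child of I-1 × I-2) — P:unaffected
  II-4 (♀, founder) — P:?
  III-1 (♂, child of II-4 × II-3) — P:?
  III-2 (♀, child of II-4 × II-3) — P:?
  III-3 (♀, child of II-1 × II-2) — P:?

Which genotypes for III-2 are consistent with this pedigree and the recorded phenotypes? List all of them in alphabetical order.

III-2 ∈ {X^PX^P, X^PX^p}

P/I-1 ? ·: X^PX^P|X^PX^p
P/I-2 un ·: X^PY
P/II-1 ? I-1×I-2: X^PX^P|X^PX^p
P/II-2 aff ·: X^pY
P/II-3 un I-1×I-2: X^PY
P/II-4 ? ·: X^PX^P|X^PX^p|X^pX^p
P/III-1 ? II-4×II-3: X^PY|X^pY
P/III-2 ? II-4×II-3: X^PX^P|X^PX^p
P/III-3 ? II-1×II-2: X^PX^p|X^pX^p
⇒ P over [I-1,I-2,II-1,II-2,II-3,II-4,III-1,III-2,III-3]: 24 consistent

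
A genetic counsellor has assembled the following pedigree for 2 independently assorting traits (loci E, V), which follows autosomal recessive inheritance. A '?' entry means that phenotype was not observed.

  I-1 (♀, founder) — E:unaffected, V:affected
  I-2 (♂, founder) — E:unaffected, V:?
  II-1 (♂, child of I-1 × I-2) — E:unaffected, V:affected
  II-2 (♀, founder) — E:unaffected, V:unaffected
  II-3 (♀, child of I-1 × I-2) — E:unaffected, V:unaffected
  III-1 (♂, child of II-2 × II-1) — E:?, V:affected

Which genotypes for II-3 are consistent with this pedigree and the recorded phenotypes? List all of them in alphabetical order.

E/I-1 un ·: EE|Ee
E/I-2 un ·: EE|Ee
E/II-1 un I-1×I-2: EE|Ee
E/II-2 un ·: EE|Ee
E/II-3 un I-1×I-2: EE|Ee
E/III-1 ? II-2×II-1: EE|Ee|ee
⇒ E over [I-1,I-2,II-1,II-2,II-3,III-1]: 51 consistent
V/I-1 aff ·: vv
V/I-2 ? ·: Vv
V/II-1 aff I-1×I-2: vv
V/II-2 un ·: Vv
V/II-3 un I-1×I-2: Vv
V/III-1 aff II-2×II-1: vv
⇒ V over [I-1,I-2,II-1,II-2,II-3,III-1]: 1 consistent

II-3 ∈ {EE Vv, Ee Vv}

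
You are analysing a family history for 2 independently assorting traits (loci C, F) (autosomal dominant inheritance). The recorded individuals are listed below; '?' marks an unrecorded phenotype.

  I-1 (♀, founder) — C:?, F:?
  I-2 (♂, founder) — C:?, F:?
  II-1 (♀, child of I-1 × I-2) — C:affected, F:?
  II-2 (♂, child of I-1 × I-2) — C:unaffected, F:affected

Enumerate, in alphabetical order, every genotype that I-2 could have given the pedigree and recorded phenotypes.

C/I-1 ? ·: cc|Cc
C/I-2 ? ·: cc|Cc
C/II-1 aff I-1×I-2: Cc|CC
C/II-2 un I-1×I-2: cc
⇒ C over [I-1,I-2,II-1,II-2]: 4 consistent
F/I-1 ? ·: ff|Ff|FF
F/I-2 ? ·: ff|Ff|FF
F/II-1 ? I-1×I-2: ff|Ff|FF
F/II-2 aff I-1×I-2: Ff|FF
⇒ F over [I-1,I-2,II-1,II-2]: 21 consistent

I-2 ∈ {Cc FF, Cc Ff, Cc ff, cc FF, cc Ff, cc ff}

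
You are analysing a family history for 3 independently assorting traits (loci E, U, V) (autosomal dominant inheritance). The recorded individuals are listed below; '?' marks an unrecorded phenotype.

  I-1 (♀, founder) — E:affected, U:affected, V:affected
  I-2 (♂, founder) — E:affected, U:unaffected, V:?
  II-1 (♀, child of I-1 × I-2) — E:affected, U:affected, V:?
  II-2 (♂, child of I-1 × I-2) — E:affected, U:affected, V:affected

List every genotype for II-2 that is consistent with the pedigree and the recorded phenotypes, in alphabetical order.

E/I-1 aff ·: Ee|EE
E/I-2 aff ·: Ee|EE
E/II-1 aff I-1×I-2: Ee|EE
E/II-2 aff I-1×I-2: Ee|EE
⇒ E over [I-1,I-2,II-1,II-2]: 13 consistent
U/I-1 aff ·: Uu|UU
U/I-2 un ·: uu
U/II-1 aff I-1×I-2: Uu
U/II-2 aff I-1×I-2: Uu
⇒ U over [I-1,I-2,II-1,II-2]: 2 consistent
V/I-1 aff ·: Vv|VV
V/I-2 ? ·: vv|Vv|VV
V/II-1 ? I-1×I-2: vv|Vv|VV
V/II-2 aff I-1×I-2: Vv|VV
⇒ V over [I-1,I-2,II-1,II-2]: 18 consistent

II-2 ∈ {EE Uu VV, EE Uu Vv, Ee Uu VV, Ee Uu Vv}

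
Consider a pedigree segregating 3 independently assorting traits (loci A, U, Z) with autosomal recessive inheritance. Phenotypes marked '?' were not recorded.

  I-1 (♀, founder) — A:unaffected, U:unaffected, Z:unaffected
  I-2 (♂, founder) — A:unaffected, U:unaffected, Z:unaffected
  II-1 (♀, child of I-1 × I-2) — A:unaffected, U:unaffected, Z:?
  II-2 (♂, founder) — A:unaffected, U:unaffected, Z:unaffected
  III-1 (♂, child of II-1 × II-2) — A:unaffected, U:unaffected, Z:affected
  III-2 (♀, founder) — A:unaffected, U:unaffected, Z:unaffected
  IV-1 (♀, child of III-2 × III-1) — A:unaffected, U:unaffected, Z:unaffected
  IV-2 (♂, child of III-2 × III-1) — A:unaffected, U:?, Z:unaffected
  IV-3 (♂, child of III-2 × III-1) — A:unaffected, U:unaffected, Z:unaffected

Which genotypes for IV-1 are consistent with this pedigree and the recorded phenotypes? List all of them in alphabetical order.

A/I-1 un ·: AA|Aa
A/I-2 un ·: AA|Aa
A/II-1 un I-1×I-2: AA|Aa
A/II-2 un ·: AA|Aa
A/III-1 un II-1×II-2: AA|Aa
A/III-2 un ·: AA|Aa
A/IV-1 un III-2×III-1: AA|Aa
A/IV-2 un III-2×III-1: AA|Aa
A/IV-3 un III-2×III-1: AA|Aa
⇒ A over [I-1,I-2,II-1,II-2,III-1,III-2,IV-1,IV-2,IV-3]: 286 consistent
U/I-1 un ·: UU|Uu
U/I-2 un ·: UU|Uu
U/II-1 un I-1×I-2: UU|Uu
U/II-2 un ·: UU|Uu
U/III-1 un II-1×II-2: UU|Uu
U/III-2 un ·: UU|Uu
U/IV-1 un III-2×III-1: UU|Uu
U/IV-2 ? III-2×III-1: UU|Uu|uu
U/IV-3 un III-2×III-1: UU|Uu
⇒ U over [I-1,I-2,II-1,II-2,III-1,III-2,IV-1,IV-2,IV-3]: 326 consistent
Z/I-1 un ·: ZZ|Zz
Z/I-2 un ·: ZZ|Zz
Z/II-1 ? I-1×I-2: Zz|zz
Z/II-2 un ·: Zz
Z/III-1 aff II-1×II-2: zz
Z/III-2 un ·: ZZ|Zz
Z/IV-1 un III-2×III-1: Zz
Z/IV-2 un III-2×III-1: Zz
Z/IV-3 un III-2×III-1: Zz
⇒ Z over [I-1,I-2,II-1,II-2,III-1,III-2,IV-1,IV-2,IV-3]: 8 consistent

IV-1 ∈ {AA UU Zz, AA Uu Zz, Aa UU Zz, Aa Uu Zz}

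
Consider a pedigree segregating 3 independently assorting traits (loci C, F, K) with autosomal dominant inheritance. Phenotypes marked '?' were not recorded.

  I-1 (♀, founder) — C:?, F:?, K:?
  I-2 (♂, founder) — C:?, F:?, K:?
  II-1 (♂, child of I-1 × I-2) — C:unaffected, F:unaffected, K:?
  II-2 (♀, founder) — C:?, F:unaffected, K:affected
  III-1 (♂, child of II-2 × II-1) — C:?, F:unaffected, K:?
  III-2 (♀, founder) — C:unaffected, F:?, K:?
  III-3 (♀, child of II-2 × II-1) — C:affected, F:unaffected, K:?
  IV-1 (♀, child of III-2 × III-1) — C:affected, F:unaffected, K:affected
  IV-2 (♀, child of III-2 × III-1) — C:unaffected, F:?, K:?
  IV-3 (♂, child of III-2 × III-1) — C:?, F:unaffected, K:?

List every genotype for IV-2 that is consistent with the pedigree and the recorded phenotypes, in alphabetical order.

IV-2 ∈ {cc Ff KK, cc Ff Kk, cc Ff kk, cc ff KK, cc ff Kk, cc ff kk}

C/I-1 ? ·: cc|Cc
C/I-2 ? ·: cc|Cc
C/II-1 un I-1×I-2: cc
C/II-2 ? ·: Cc|CC
C/III-1 ? II-2×II-1: Cc
C/III-2 un ·: cc
C/III-3 aff II-2×II-1: Cc
C/IV-1 aff III-2×III-1: Cc
C/IV-2 un III-2×III-1: cc
C/IV-3 ? III-2×III-1: cc|Cc
⇒ C over [I-1,I-2,II-1,II-2,III-1,III-2,III-3,IV-1,IV-2,IV-3]: 16 consistent
F/I-1 ? ·: ff|Ff
F/I-2 ? ·: ff|Ff
F/II-1 un I-1×I-2: ff
F/II-2 un ·: ff
F/III-1 un II-2×II-1: ff
F/III-2 ? ·: ff|Ff
F/III-3 un II-2×II-1: ff
F/IV-1 un III-2×III-1: ff
F/IV-2 ? III-2×III-1: ff|Ff
F/IV-3 un III-2×III-1: ff
⇒ F over [I-1,I-2,II-1,II-2,III-1,III-2,III-3,IV-1,IV-2,IV-3]: 12 consistent
K/I-1 ? ·: kk|Kk|KK
K/I-2 ? ·: kk|Kk|KK
K/II-1 ? I-1×I-2: kk|Kk|KK
K/II-2 aff ·: Kk|KK
K/III-1 ? II-2×II-1: kk|Kk|KK
K/III-2 ? ·: kk|Kk|KK
K/III-3 ? II-2×II-1: kk|Kk|KK
K/IV-1 aff III-2×III-1: Kk|KK
K/IV-2 ? III-2×III-1: kk|Kk|KK
K/IV-3 ? III-2×III-1: kk|Kk|KK
⇒ K over [I-1,I-2,II-1,II-2,III-1,III-2,III-3,IV-1,IV-2,IV-3]: 2265 consistent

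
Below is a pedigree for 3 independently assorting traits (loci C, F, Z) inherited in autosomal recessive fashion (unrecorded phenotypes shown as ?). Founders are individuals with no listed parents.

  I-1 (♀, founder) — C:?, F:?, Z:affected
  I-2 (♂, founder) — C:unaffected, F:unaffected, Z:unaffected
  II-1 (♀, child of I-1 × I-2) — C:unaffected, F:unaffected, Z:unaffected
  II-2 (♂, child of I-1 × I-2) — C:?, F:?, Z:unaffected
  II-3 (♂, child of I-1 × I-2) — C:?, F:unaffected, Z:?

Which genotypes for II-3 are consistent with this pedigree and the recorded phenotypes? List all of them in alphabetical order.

II-3 ∈ {CC FF Zz, CC FF zz, CC Ff Zz, CC Ff zz, Cc FF Zz, Cc FF zz, Cc Ff Zz, Cc Ff zz, cc FF Zz, cc FF zz, cc Ff Zz, cc Ff zz}

C/I-1 ? ·: CC|Cc|cc
C/I-2 un ·: CC|Cc
C/II-1 un I-1×I-2: CC|Cc
C/II-2 ? I-1×I-2: CC|Cc|cc
C/II-3 ? I-1×I-2: CC|Cc|cc
⇒ C over [I-1,I-2,II-1,II-2,II-3]: 40 consistent
F/I-1 ? ·: FF|Ff|ff
F/I-2 un ·: FF|Ff
F/II-1 un I-1×I-2: FF|Ff
F/II-2 ? I-1×I-2: FF|Ff|ff
F/II-3 un I-1×I-2: FF|Ff
⇒ F over [I-1,I-2,II-1,II-2,II-3]: 32 consistent
Z/I-1 aff ·: zz
Z/I-2 un ·: ZZ|Zz
Z/II-1 un I-1×I-2: Zz
Z/II-2 un I-1×I-2: Zz
Z/II-3 ? I-1×I-2: Zz|zz
⇒ Z over [I-1,I-2,II-1,II-2,II-3]: 3 consistent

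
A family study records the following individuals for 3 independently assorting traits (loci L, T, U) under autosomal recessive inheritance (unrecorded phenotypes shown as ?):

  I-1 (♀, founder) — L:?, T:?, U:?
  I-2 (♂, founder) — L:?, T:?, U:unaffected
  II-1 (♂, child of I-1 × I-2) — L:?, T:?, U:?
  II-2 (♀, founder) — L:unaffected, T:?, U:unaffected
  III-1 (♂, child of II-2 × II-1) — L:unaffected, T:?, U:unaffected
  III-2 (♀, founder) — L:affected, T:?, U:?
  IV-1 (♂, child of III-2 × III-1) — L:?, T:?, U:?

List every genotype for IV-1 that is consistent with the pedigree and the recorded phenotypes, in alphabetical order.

IV-1 ∈ {Ll TT UU, Ll TT Uu, Ll TT uu, Ll Tt UU, Ll Tt Uu, Ll Tt uu, Ll tt UU, Ll tt Uu, Ll tt uu, ll TT UU, ll TT Uu, ll TT uu, ll Tt UU, ll Tt Uu, ll Tt uu, ll tt UU, ll tt Uu, ll tt uu}

L/I-1 ? ·: LL|Ll|ll
L/I-2 ? ·: LL|Ll|ll
L/II-1 ? I-1×I-2: LL|Ll|ll
L/II-2 un ·: LL|Ll
L/III-1 un II-2×II-1: LL|Ll
L/III-2 aff ·: ll
L/IV-1 ? III-2×III-1: Ll|ll
⇒ L over [I-1,I-2,II-1,II-2,III-1,III-2,IV-1]: 74 consistent
T/I-1 ? ·: TT|Tt|tt
T/I-2 ? ·: TT|Tt|tt
T/II-1 ? I-1×I-2: TT|Tt|tt
T/II-2 ? ·: TT|Tt|tt
T/III-1 ? II-2×II-1: TT|Tt|tt
T/III-2 ? ·: TT|Tt|tt
T/IV-1 ? III-2×III-1: TT|Tt|tt
⇒ T over [I-1,I-2,II-1,II-2,III-1,III-2,IV-1]: 435 consistent
U/I-1 ? ·: UU|Uu|uu
U/I-2 un ·: UU|Uu
U/II-1 ? I-1×I-2: UU|Uu|uu
U/II-2 un ·: UU|Uu
U/III-1 un II-2×II-1: UU|Uu
U/III-2 ? ·: UU|Uu|uu
U/IV-1 ? III-2×III-1: UU|Uu|uu
⇒ U over [I-1,I-2,II-1,II-2,III-1,III-2,IV-1]: 198 consistent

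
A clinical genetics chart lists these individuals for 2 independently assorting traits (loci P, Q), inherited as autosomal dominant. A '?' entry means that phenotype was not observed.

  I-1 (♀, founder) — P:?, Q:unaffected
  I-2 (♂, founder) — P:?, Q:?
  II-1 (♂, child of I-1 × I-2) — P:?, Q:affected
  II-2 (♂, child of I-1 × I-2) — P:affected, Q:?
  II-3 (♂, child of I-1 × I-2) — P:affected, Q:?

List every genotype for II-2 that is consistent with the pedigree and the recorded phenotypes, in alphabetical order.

II-2 ∈ {PP Qq, PP qq, Pp Qq, Pp qq}

P/I-1 ? ·: pp|Pp|PP
P/I-2 ? ·: pp|Pp|PP
P/II-1 ? I-1×I-2: pp|Pp|PP
P/II-2 aff I-1×I-2: Pp|PP
P/II-3 aff I-1×I-2: Pp|PP
⇒ P over [I-1,I-2,II-1,II-2,II-3]: 35 consistent
Q/I-1 un ·: qq
Q/I-2 ? ·: Qq|QQ
Q/II-1 aff I-1×I-2: Qq
Q/II-2 ? I-1×I-2: qq|Qq
Q/II-3 ? I-1×I-2: qq|Qq
⇒ Q over [I-1,I-2,II-1,II-2,II-3]: 5 consistent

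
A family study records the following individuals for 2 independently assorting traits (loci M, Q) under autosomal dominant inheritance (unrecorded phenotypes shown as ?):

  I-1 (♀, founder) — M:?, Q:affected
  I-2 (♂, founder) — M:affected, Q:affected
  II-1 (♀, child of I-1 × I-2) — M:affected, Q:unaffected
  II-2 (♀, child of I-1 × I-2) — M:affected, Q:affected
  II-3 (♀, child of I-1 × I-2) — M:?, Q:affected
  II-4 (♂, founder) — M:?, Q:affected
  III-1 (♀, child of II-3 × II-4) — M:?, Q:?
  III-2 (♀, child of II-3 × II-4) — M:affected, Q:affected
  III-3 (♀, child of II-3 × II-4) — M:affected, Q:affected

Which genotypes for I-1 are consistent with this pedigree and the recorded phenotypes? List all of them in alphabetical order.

M/I-1 ? ·: mm|Mm|MM
M/I-2 aff ·: Mm|MM
M/II-1 aff I-1×I-2: Mm|MM
M/II-2 aff I-1×I-2: Mm|MM
M/II-3 ? I-1×I-2: mm|Mm|MM
M/II-4 ? ·: mm|Mm|MM
M/III-1 ? II-3×II-4: mm|Mm|MM
M/III-2 aff II-3×II-4: Mm|MM
M/III-3 aff II-3×II-4: Mm|MM
⇒ M over [I-1,I-2,II-1,II-2,II-3,II-4,III-1,III-2,III-3]: 453 consistent
Q/I-1 aff ·: Qq
Q/I-2 aff ·: Qq
Q/II-1 un I-1×I-2: qq
Q/II-2 aff I-1×I-2: Qq|QQ
Q/II-3 aff I-1×I-2: Qq|QQ
Q/II-4 aff ·: Qq|QQ
Q/III-1 ? II-3×II-4: qq|Qq|QQ
Q/III-2 aff II-3×II-4: Qq|QQ
Q/III-3 aff II-3×II-4: Qq|QQ
⇒ Q over [I-1,I-2,II-1,II-2,II-3,II-4,III-1,III-2,III-3]: 58 consistent

I-1 ∈ {MM Qq, Mm Qq, mm Qq}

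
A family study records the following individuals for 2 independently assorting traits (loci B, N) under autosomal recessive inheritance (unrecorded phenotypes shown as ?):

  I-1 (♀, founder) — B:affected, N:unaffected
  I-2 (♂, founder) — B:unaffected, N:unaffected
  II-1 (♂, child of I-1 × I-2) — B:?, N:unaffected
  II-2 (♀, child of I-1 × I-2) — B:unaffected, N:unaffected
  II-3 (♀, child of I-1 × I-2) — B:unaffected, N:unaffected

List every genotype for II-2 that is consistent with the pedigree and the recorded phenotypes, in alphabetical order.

B/I-1 aff ·: bb
B/I-2 un ·: BB|Bb
B/II-1 ? I-1×I-2: Bb|bb
B/II-2 un I-1×I-2: Bb
B/II-3 un I-1×I-2: Bb
⇒ B over [I-1,I-2,II-1,II-2,II-3]: 3 consistent
N/I-1 un ·: NN|Nn
N/I-2 un ·: NN|Nn
N/II-1 un I-1×I-2: NN|Nn
N/II-2 un I-1×I-2: NN|Nn
N/II-3 un I-1×I-2: NN|Nn
⇒ N over [I-1,I-2,II-1,II-2,II-3]: 25 consistent

II-2 ∈ {Bb NN, Bb Nn}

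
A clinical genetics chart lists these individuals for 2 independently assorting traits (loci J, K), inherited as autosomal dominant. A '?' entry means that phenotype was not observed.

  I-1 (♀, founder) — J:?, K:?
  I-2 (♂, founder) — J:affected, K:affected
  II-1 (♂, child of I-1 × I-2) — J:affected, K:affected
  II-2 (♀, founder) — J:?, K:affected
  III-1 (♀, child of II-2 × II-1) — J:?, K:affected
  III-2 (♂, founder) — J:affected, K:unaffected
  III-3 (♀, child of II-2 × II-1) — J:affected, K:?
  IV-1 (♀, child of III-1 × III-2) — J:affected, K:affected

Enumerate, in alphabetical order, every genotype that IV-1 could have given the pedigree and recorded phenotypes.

IV-1 ∈ {JJ Kk, Jj Kk}

J/I-1 ? ·: jj|Jj|JJ
J/I-2 aff ·: Jj|JJ
J/II-1 aff I-1×I-2: Jj|JJ
J/II-2 ? ·: jj|Jj|JJ
J/III-1 ? II-2×II-1: jj|Jj|JJ
J/III-2 aff ·: Jj|JJ
J/III-3 aff II-2×II-1: Jj|JJ
J/IV-1 aff III-1×III-2: Jj|JJ
⇒ J over [I-1,I-2,II-1,II-2,III-1,III-2,III-3,IV-1]: 274 consistent
K/I-1 ? ·: kk|Kk|KK
K/I-2 aff ·: Kk|KK
K/II-1 aff I-1×I-2: Kk|KK
K/II-2 aff ·: Kk|KK
K/III-1 aff II-2×II-1: Kk|KK
K/III-2 un ·: kk
K/III-3 ? II-2×II-1: kk|Kk|KK
K/IV-1 aff III-1×III-2: Kk
⇒ K over [I-1,I-2,II-1,II-2,III-1,III-2,III-3,IV-1]: 70 consistent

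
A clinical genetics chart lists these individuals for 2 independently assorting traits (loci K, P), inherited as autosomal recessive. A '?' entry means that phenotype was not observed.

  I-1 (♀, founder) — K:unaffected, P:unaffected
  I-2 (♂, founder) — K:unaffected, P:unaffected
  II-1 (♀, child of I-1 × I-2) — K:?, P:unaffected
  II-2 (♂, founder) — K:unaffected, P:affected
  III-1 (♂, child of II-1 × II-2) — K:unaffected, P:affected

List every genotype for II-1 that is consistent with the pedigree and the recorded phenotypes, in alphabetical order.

II-1 ∈ {KK Pp, Kk Pp, kk Pp}

K/I-1 un ·: KK|Kk
K/I-2 un ·: KK|Kk
K/II-1 ? I-1×I-2: KK|Kk|kk
K/II-2 un ·: KK|Kk
K/III-1 un II-1×II-2: KK|Kk
⇒ K over [I-1,I-2,II-1,II-2,III-1]: 26 consistent
P/I-1 un ·: PP|Pp
P/I-2 un ·: PP|Pp
P/II-1 un I-1×I-2: Pp
P/II-2 aff ·: pp
P/III-1 aff II-1×II-2: pp
⇒ P over [I-1,I-2,II-1,II-2,III-1]: 3 consistent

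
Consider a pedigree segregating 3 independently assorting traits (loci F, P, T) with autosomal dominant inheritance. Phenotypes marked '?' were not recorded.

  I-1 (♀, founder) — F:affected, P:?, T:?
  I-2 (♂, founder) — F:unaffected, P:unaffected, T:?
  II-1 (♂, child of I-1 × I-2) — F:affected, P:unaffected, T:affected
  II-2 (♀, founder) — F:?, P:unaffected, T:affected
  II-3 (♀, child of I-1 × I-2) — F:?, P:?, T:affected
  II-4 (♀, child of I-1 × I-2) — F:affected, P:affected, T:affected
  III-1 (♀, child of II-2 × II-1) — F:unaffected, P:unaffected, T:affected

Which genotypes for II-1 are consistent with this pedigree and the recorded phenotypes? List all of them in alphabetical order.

II-1 ∈ {Ff pp TT, Ff pp Tt}

F/I-1 aff ·: Ff|FF
F/I-2 un ·: ff
F/II-1 aff I-1×I-2: Ff
F/II-2 ? ·: ff|Ff
F/II-3 ? I-1×I-2: ff|Ff
F/II-4 aff I-1×I-2: Ff
F/III-1 un II-2×II-1: ff
⇒ F over [I-1,I-2,II-1,II-2,II-3,II-4,III-1]: 6 consistent
P/I-1 ? ·: Pp
P/I-2 un ·: pp
P/II-1 un I-1×I-2: pp
P/II-2 un ·: pp
P/II-3 ? I-1×I-2: pp|Pp
P/II-4 aff I-1×I-2: Pp
P/III-1 un II-2×II-1: pp
⇒ P over [I-1,I-2,II-1,II-2,II-3,II-4,III-1]: 2 consistent
T/I-1 ? ·: tt|Tt|TT
T/I-2 ? ·: tt|Tt|TT
T/II-1 aff I-1×I-2: Tt|TT
T/II-2 aff ·: Tt|TT
T/II-3 aff I-1×I-2: Tt|TT
T/II-4 aff I-1×I-2: Tt|TT
T/III-1 aff II-2×II-1: Tt|TT
⇒ T over [I-1,I-2,II-1,II-2,II-3,II-4,III-1]: 103 consistent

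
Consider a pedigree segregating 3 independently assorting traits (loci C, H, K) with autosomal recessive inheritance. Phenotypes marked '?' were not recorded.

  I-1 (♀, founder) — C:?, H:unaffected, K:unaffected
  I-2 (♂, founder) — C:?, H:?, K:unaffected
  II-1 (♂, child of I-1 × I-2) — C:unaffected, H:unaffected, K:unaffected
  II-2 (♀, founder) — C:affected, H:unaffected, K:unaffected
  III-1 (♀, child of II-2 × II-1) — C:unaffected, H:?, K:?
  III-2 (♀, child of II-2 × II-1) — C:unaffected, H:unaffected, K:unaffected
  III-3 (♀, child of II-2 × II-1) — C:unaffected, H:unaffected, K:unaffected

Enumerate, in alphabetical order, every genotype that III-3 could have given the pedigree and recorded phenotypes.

C/I-1 ? ·: CC|Cc|cc
C/I-2 ? ·: CC|Cc|cc
C/II-1 un I-1×I-2: CC|Cc
C/II-2 aff ·: cc
C/III-1 un II-2×II-1: Cc
C/III-2 un II-2×II-1: Cc
C/III-3 un II-2×II-1: Cc
⇒ C over [I-1,I-2,II-1,II-2,III-1,III-2,III-3]: 11 consistent
H/I-1 un ·: HH|Hh
H/I-2 ? ·: HH|Hh|hh
H/II-1 un I-1×I-2: HH|Hh
H/II-2 un ·: HH|Hh
H/III-1 ? II-2×II-1: HH|Hh|hh
H/III-2 un II-2×II-1: HH|Hh
H/III-3 un II-2×II-1: HH|Hh
⇒ H over [I-1,I-2,II-1,II-2,III-1,III-2,III-3]: 136 consistent
K/I-1 un ·: KK|Kk
K/I-2 un ·: KK|Kk
K/II-1 un I-1×I-2: KK|Kk
K/II-2 un ·: KK|Kk
K/III-1 ? II-2×II-1: KK|Kk|kk
K/III-2 un II-2×II-1: KK|Kk
K/III-3 un II-2×II-1: KK|Kk
⇒ K over [I-1,I-2,II-1,II-2,III-1,III-2,III-3]: 96 consistent

III-3 ∈ {Cc HH KK, Cc HH Kk, Cc Hh KK, Cc Hh Kk}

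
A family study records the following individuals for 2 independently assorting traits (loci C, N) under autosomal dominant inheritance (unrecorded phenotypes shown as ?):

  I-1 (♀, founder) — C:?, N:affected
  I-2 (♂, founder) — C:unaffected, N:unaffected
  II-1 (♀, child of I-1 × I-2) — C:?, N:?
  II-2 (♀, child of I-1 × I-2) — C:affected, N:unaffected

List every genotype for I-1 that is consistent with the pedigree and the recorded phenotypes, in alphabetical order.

C/I-1 ? ·: Cc|CC
C/I-2 un ·: cc
C/II-1 ? I-1×I-2: cc|Cc
C/II-2 aff I-1×I-2: Cc
⇒ C over [I-1,I-2,II-1,II-2]: 3 consistent
N/I-1 aff ·: Nn
N/I-2 un ·: nn
N/II-1 ? I-1×I-2: nn|Nn
N/II-2 un I-1×I-2: nn
⇒ N over [I-1,I-2,II-1,II-2]: 2 consistent

I-1 ∈ {CC Nn, Cc Nn}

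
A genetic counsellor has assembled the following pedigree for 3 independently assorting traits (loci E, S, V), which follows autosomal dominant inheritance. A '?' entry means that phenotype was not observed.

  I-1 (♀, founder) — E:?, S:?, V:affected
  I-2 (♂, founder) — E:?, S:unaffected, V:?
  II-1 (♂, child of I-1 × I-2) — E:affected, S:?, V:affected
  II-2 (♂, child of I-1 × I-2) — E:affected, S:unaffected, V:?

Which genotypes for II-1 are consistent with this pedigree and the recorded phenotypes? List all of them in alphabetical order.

II-1 ∈ {EE Ss VV, EE Ss Vv, EE ss VV, EE ss Vv, Ee Ss VV, Ee Ss Vv, Ee ss VV, Ee ss Vv}

E/I-1 ? ·: ee|Ee|EE
E/I-2 ? ·: ee|Ee|EE
E/II-1 aff I-1×I-2: Ee|EE
E/II-2 aff I-1×I-2: Ee|EE
⇒ E over [I-1,I-2,II-1,II-2]: 17 consistent
S/I-1 ? ·: ss|Ss
S/I-2 un ·: ss
S/II-1 ? I-1×I-2: ss|Ss
S/II-2 un I-1×I-2: ss
⇒ S over [I-1,I-2,II-1,II-2]: 3 consistent
V/I-1 aff ·: Vv|VV
V/I-2 ? ·: vv|Vv|VV
V/II-1 aff I-1×I-2: Vv|VV
V/II-2 ? I-1×I-2: vv|Vv|VV
⇒ V over [I-1,I-2,II-1,II-2]: 18 consistent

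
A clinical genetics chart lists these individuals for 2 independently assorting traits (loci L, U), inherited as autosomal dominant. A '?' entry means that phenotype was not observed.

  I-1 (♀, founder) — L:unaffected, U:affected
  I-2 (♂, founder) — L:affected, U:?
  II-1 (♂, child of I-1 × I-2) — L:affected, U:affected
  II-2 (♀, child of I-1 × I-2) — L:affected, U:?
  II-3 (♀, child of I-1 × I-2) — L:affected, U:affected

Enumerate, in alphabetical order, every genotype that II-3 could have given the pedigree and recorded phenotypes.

II-3 ∈ {Ll UU, Ll Uu}

L/I-1 un ·: ll
L/I-2 aff ·: Ll|LL
L/II-1 aff I-1×I-2: Ll
L/II-2 aff I-1×I-2: Ll
L/II-3 aff I-1×I-2: Ll
⇒ L over [I-1,I-2,II-1,II-2,II-3]: 2 consistent
U/I-1 aff ·: Uu|UU
U/I-2 ? ·: uu|Uu|UU
U/II-1 aff I-1×I-2: Uu|UU
U/II-2 ? I-1×I-2: uu|Uu|UU
U/II-3 aff I-1×I-2: Uu|UU
⇒ U over [I-1,I-2,II-1,II-2,II-3]: 32 consistent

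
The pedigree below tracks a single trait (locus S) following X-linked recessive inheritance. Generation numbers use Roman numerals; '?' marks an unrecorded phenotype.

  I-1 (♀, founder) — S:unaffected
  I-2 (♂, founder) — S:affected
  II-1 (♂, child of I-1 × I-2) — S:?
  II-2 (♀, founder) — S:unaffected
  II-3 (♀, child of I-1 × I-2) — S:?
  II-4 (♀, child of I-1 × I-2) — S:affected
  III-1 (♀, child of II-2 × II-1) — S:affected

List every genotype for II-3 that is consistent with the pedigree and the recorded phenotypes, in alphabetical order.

S/I-1 un ·: X^SX^s
S/I-2 aff ·: X^sY
S/II-1 ? I-1×I-2: X^sY
S/II-2 un ·: X^SX^s
S/II-3 ? I-1×I-2: X^SX^s|X^sX^s
S/II-4 aff I-1×I-2: X^sX^s
S/III-1 aff II-2×II-1: X^sX^s
⇒ S over [I-1,I-2,II-1,II-2,II-3,II-4,III-1]: 2 consistent

II-3 ∈ {X^SX^s, X^sX^s}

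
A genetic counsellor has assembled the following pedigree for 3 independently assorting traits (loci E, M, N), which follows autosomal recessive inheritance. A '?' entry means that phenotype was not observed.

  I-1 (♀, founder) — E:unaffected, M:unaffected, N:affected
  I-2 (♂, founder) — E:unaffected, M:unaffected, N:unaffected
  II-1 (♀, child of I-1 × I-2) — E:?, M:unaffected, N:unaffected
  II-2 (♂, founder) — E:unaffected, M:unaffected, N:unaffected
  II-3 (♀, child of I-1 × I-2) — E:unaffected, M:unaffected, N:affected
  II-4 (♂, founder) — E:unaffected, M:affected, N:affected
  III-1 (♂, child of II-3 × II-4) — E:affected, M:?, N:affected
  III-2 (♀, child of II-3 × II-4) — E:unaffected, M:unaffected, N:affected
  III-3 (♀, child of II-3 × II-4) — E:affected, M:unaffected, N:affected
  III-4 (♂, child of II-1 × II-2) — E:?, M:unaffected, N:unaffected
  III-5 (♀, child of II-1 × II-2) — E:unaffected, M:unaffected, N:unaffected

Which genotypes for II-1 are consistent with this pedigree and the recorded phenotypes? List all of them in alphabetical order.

II-1 ∈ {EE MM Nn, EE Mm Nn, Ee MM Nn, Ee Mm Nn, ee MM Nn, ee Mm Nn}

E/I-1 un ·: EE|Ee
E/I-2 un ·: EE|Ee
E/II-1 ? I-1×I-2: EE|Ee|ee
E/II-2 un ·: EE|Ee
E/II-3 un I-1×I-2: Ee
E/II-4 un ·: Ee
E/III-1 aff II-3×II-4: ee
E/III-2 un II-3×II-4: EE|Ee
E/III-3 aff II-3×II-4: ee
E/III-4 ? II-1×II-2: EE|Ee|ee
E/III-5 un II-1×II-2: EE|Ee
⇒ E over [I-1,I-2,II-1,II-2,II-3,II-4,III-1,III-2,III-3,III-4,III-5]: 96 consistent
M/I-1 un ·: MM|Mm
M/I-2 un ·: MM|Mm
M/II-1 un I-1×I-2: MM|Mm
M/II-2 un ·: MM|Mm
M/II-3 un I-1×I-2: MM|Mm
M/II-4 aff ·: mm
M/III-1 ? II-3×II-4: Mm|mm
M/III-2 un II-3×II-4: Mm
M/III-3 un II-3×II-4: Mm
M/III-4 un II-1×II-2: MM|Mm
M/III-5 un II-1×II-2: MM|Mm
⇒ M over [I-1,I-2,II-1,II-2,II-3,II-4,III-1,III-2,III-3,III-4,III-5]: 122 consistent
N/I-1 aff ·: nn
N/I-2 un ·: Nn
N/II-1 un I-1×I-2: Nn
N/II-2 un ·: NN|Nn
N/II-3 aff I-1×I-2: nn
N/II-4 aff ·: nn
N/III-1 aff II-3×II-4: nn
N/III-2 aff II-3×II-4: nn
N/III-3 aff II-3×II-4: nn
N/III-4 un II-1×II-2: NN|Nn
N/III-5 un II-1×II-2: NN|Nn
⇒ N over [I-1,I-2,II-1,II-2,II-3,II-4,III-1,III-2,III-3,III-4,III-5]: 8 consistent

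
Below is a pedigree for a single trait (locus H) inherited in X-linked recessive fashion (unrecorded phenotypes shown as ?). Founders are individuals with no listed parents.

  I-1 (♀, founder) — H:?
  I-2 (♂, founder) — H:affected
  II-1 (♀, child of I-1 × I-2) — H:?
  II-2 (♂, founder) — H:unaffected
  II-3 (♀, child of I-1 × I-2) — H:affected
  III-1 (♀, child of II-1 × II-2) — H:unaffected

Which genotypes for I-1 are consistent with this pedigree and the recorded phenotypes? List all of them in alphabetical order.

H/I-1 ? ·: X^HX^h|X^hX^h
H/I-2 aff ·: X^hY
H/II-1 ? I-1×I-2: X^HX^h|X^hX^h
H/II-2 un ·: X^HY
H/II-3 aff I-1×I-2: X^hX^h
H/III-1 un II-1×II-2: X^HX^H|X^HX^h
⇒ H over [I-1,I-2,II-1,II-2,II-3,III-1]: 4 consistent

I-1 ∈ {X^HX^h, X^hX^h}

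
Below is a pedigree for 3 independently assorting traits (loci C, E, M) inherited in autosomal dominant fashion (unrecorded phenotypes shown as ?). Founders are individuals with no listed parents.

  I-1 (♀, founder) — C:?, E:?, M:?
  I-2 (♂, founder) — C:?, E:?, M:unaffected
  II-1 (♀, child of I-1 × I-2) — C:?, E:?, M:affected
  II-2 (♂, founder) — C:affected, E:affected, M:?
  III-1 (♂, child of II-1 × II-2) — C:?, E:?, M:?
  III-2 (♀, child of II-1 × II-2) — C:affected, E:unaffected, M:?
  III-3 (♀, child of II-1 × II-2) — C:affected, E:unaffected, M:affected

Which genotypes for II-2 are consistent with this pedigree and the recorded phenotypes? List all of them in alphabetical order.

II-2 ∈ {CC Ee MM, CC Ee Mm, CC Ee mm, Cc Ee MM, Cc Ee Mm, Cc Ee mm}

C/I-1 ? ·: cc|Cc|CC
C/I-2 ? ·: cc|Cc|CC
C/II-1 ? I-1×I-2: cc|Cc|CC
C/II-2 aff ·: Cc|CC
C/III-1 ? II-1×II-2: cc|Cc|CC
C/III-2 aff II-1×II-2: Cc|CC
C/III-3 aff II-1×II-2: Cc|CC
⇒ C over [I-1,I-2,II-1,II-2,III-1,III-2,III-3]: 188 consistent
E/I-1 ? ·: ee|Ee|EE
E/I-2 ? ·: ee|Ee|EE
E/II-1 ? I-1×I-2: ee|Ee
E/II-2 aff ·: Ee
E/III-1 ? II-1×II-2: ee|Ee|EE
E/III-2 un II-1×II-2: ee
E/III-3 un II-1×II-2: ee
⇒ E over [I-1,I-2,II-1,II-2,III-1,III-2,III-3]: 29 consistent
M/I-1 ? ·: Mm|MM
M/I-2 un ·: mm
M/II-1 aff I-1×I-2: Mm
M/II-2 ? ·: mm|Mm|MM
M/III-1 ? II-1×II-2: mm|Mm|MM
M/III-2 ? II-1×II-2: mm|Mm|MM
M/III-3 aff II-1×II-2: Mm|MM
⇒ M over [I-1,I-2,II-1,II-2,III-1,III-2,III-3]: 60 consistent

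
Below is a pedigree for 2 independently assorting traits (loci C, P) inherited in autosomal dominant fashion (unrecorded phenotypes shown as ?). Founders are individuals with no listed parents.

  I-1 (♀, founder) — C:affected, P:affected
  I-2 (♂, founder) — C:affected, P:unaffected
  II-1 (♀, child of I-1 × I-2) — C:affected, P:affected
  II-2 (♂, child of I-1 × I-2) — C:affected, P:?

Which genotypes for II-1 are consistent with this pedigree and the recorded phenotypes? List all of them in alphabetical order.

C/I-1 aff ·: Cc|CC
C/I-2 aff ·: Cc|CC
C/II-1 aff I-1×I-2: Cc|CC
C/II-2 aff I-1×I-2: Cc|CC
⇒ C over [I-1,I-2,II-1,II-2]: 13 consistent
P/I-1 aff ·: Pp|PP
P/I-2 un ·: pp
P/II-1 aff I-1×I-2: Pp
P/II-2 ? I-1×I-2: pp|Pp
⇒ P over [I-1,I-2,II-1,II-2]: 3 consistent

II-1 ∈ {CC Pp, Cc Pp}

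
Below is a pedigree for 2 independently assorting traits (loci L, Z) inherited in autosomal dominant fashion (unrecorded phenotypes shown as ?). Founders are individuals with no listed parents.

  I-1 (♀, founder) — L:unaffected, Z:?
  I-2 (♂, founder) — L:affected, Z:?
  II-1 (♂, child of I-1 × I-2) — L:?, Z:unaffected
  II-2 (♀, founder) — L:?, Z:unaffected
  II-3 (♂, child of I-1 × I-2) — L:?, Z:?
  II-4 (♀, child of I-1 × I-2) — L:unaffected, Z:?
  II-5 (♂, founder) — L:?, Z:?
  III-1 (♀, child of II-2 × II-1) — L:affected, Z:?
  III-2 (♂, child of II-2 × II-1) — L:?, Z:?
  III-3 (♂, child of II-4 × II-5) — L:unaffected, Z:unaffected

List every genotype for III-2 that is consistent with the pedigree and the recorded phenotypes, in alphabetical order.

L/I-1 un ·: ll
L/I-2 aff ·: Ll
L/II-1 ? I-1×I-2: ll|Ll
L/II-2 ? ·: ll|Ll|LL
L/II-3 ? I-1×I-2: ll|Ll
L/II-4 un I-1×I-2: ll
L/II-5 ? ·: ll|Ll
L/III-1 aff II-2×II-1: Ll|LL
L/III-2 ? II-2×II-1: ll|Ll|LL
L/III-3 un II-4×II-5: ll
⇒ L over [I-1,I-2,II-1,II-2,II-3,II-4,II-5,III-1,III-2,III-3]: 60 consistent
Z/I-1 ? ·: zz|Zz
Z/I-2 ? ·: zz|Zz
Z/II-1 un I-1×I-2: zz
Z/II-2 un ·: zz
Z/II-3 ? I-1×I-2: zz|Zz|ZZ
Z/II-4 ? I-1×I-2: zz|Zz
Z/II-5 ? ·: zz|Zz
Z/III-1 ? II-2×II-1: zz
Z/III-2 ? II-2×II-1: zz
Z/III-3 un II-4×II-5: zz
⇒ Z over [I-1,I-2,II-1,II-2,II-3,II-4,II-5,III-1,III-2,III-3]: 30 consistent

III-2 ∈ {LL zz, Ll zz, ll zz}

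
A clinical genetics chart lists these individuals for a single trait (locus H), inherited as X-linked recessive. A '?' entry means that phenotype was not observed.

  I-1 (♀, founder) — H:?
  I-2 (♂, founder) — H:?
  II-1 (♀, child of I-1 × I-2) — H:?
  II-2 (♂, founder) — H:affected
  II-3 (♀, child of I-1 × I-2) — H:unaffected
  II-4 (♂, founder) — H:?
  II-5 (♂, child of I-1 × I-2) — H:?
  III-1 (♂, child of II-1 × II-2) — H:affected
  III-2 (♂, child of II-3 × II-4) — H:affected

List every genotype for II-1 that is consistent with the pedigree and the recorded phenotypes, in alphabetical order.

II-1 ∈ {X^HX^h, X^hX^h}

H/I-1 ? ·: X^HX^H|X^HX^h|X^hX^h
H/I-2 ? ·: X^HY|X^hY
H/II-1 ? I-1×I-2: X^HX^h|X^hX^h
H/II-2 aff ·: X^hY
H/II-3 un I-1×I-2: X^HX^h
H/II-4 ? ·: X^HY|X^hY
H/II-5 ? I-1×I-2: X^HY|X^hY
H/III-1 aff II-1×II-2: X^hY
H/III-2 aff II-3×II-4: X^hY
⇒ H over [I-1,I-2,II-1,II-2,II-3,II-4,II-5,III-1,III-2]: 16 consistent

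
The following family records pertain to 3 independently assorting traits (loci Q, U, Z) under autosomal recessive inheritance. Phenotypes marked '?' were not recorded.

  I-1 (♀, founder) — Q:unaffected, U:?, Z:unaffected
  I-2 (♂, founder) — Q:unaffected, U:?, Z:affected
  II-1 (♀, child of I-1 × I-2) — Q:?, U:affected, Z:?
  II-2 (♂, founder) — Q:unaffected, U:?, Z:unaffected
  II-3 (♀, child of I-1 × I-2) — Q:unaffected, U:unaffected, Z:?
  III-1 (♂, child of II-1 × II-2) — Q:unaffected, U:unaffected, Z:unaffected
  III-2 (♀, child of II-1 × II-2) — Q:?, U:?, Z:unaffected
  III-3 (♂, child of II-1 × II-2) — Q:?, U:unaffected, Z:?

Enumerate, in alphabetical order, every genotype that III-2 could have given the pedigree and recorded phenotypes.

III-2 ∈ {QQ Uu ZZ, QQ Uu Zz, QQ uu ZZ, QQ uu Zz, Qq Uu ZZ, Qq Uu Zz, Qq uu ZZ, Qq uu Zz, qq Uu ZZ, qq Uu Zz, qq uu ZZ, qq uu Zz}

Q/I-1 un ·: QQ|Qq
Q/I-2 un ·: QQ|Qq
Q/II-1 ? I-1×I-2: QQ|Qq|qq
Q/II-2 un ·: QQ|Qq
Q/II-3 un I-1×I-2: QQ|Qq
Q/III-1 un II-1×II-2: QQ|Qq
Q/III-2 ? II-1×II-2: QQ|Qq|qq
Q/III-3 ? II-1×II-2: QQ|Qq|qq
⇒ Q over [I-1,I-2,II-1,II-2,II-3,III-1,III-2,III-3]: 229 consistent
U/I-1 ? ·: Uu|uu
U/I-2 ? ·: Uu|uu
U/II-1 aff I-1×I-2: uu
U/II-2 ? ·: UU|Uu
U/II-3 un I-1×I-2: UU|Uu
U/III-1 un II-1×II-2: Uu
U/III-2 ? II-1×II-2: Uu|uu
U/III-3 un II-1×II-2: Uu
⇒ U over [I-1,I-2,II-1,II-2,II-3,III-1,III-2,III-3]: 12 consistent
Z/I-1 un ·: ZZ|Zz
Z/I-2 aff ·: zz
Z/II-1 ? I-1×I-2: Zz|zz
Z/II-2 un ·: ZZ|Zz
Z/II-3 ? I-1×I-2: Zz|zz
Z/III-1 un II-1×II-2: ZZ|Zz
Z/III-2 un II-1×II-2: ZZ|Zz
Z/III-3 ? II-1×II-2: ZZ|Zz|zz
⇒ Z over [I-1,I-2,II-1,II-2,II-3,III-1,III-2,III-3]: 66 consistent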